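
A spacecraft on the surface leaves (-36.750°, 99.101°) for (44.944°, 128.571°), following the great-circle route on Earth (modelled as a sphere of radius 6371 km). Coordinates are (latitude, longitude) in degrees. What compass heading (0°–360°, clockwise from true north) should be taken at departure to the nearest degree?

20°

Δλ = 29.470° = 0.5143 rad.
y = sin Δλ · cos φ₂ = (0.4920)(0.7078) = 0.3482
x = cos φ₁ sin φ₂ − sin φ₁ cos φ₂ cos Δλ = (0.8013)(0.7064) − (-0.5983)(0.7078)(0.8706) = 0.9347
θ = atan2(y, x) = 20.43°, so the bearing is 20°.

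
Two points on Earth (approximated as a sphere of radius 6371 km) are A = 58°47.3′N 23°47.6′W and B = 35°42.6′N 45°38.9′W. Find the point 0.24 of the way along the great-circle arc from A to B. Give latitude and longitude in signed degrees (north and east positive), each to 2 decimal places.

53.67°, -31.08°

Central angle δ = 0.4740 rad. Interpolating on the sphere with fraction f = 0.24:
P = [sin((1−f)δ)·A + sin(fδ)·B] / sin δ = 0.7723·A + 0.2487·B in Cartesian coordinates,
giving P = (0.5073, -0.3058, 0.8056), i.e. latitude 53.67°, longitude -31.08°.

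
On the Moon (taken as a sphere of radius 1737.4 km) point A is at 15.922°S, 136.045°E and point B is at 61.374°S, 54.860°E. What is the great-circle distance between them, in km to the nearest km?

With latitudes φ₁ = -15.922°, φ₂ = -61.374° and longitude difference Δλ = -81.185°:
cos c = sin φ₁ sin φ₂ + cos φ₁ cos φ₂ cos Δλ = (-0.2743)(-0.8778) + (0.9616)(0.4791)(0.1532) = 0.31140,
so c = arccos(0.31140) = 1.25413 rad.
Distance = R·c = 1737.4 × 1.2541 ≈ 2179 km.

2179 km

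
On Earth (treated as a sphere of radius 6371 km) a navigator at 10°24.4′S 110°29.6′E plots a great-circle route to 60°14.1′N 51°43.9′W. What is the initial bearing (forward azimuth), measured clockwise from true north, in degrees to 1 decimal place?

348.8°

With φ₁ = -0.1816, φ₂ = 1.0513, Δλ = -2.8314 rad, the forward-azimuth formula gives
θ = atan2( sin Δλ cos φ₂ , cos φ₁ sin φ₂ − sin φ₁ cos φ₂ cos Δλ ) = atan2(-0.1516, 0.7684) = -11.16°.
Adding 360° brings this into [0°, 360°): 348.8°.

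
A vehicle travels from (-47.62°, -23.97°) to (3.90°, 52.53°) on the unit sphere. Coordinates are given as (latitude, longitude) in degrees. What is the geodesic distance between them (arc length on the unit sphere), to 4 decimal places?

In radians: φ₁ = -0.8311, φ₂ = 0.0681, Δλ = 76.500° = 1.3352 rad.
cos c = sin φ₁ sin φ₂ + cos φ₁ cos φ₂ cos Δλ = (-0.7387)(0.0680) + (0.6740)(0.9977)(0.2334) = 0.10675,
so c = arccos(0.10675) = 1.46385 rad.
On the unit sphere the arc length equals the central angle: 1.4638.

1.4638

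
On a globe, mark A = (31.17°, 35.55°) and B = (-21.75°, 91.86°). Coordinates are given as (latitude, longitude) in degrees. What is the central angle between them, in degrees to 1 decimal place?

75.6°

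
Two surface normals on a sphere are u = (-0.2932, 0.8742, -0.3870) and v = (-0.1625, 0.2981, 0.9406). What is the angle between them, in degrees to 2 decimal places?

93.20°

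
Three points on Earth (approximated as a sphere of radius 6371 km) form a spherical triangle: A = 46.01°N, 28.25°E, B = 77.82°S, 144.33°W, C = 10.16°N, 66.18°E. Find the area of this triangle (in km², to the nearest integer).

Side lengths (central angles): a = 1.9298, b = 0.8418, c = 2.5841 rad; semiperimeter s = 2.6778.
By l'Huilier's theorem, tan(E/4) = √[tan(s/2) tan((s−a)/2) tan((s−b)/2) tan((s−c)/2)], giving spherical excess E = 1.2364 rad.
Area = E·R² = 1.2364 × (6371)² ≈ 50185689 km².

50185689 km²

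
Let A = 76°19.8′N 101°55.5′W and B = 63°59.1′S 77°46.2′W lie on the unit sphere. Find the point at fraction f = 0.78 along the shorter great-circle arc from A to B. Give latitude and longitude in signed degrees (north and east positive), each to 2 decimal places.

-33.12°, -83.22°

Central angle δ = 2.4633 rad. Interpolating on the sphere with fraction f = 0.78:
P = [sin((1−f)δ)·A + sin(fδ)·B] / sin δ = 0.8220·A + 1.4968·B in Cartesian coordinates,
giving P = (0.0989, -0.8317, -0.5464), i.e. latitude -33.12°, longitude -83.22°.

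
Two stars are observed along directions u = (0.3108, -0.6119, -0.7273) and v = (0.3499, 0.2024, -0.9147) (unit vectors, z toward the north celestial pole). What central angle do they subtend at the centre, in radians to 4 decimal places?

0.8630 rad

u·v = 0.6502; |u| = 1.0000, |v| = 1.0000.
cos θ = (u·v)/(|u||v|) = 0.6501, so θ = 0.8630 rad.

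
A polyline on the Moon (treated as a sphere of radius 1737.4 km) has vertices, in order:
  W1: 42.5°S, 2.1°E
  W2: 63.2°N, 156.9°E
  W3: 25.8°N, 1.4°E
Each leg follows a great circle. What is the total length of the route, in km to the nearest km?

Leg W1→W2: central angle 2.6994 rad, distance 4689.9 km.
Leg W2→W3: central angle 1.5517 rad, distance 2695.9 km.
Total: 4689.9 + 2695.9 ≈ 7386 km.

7386 km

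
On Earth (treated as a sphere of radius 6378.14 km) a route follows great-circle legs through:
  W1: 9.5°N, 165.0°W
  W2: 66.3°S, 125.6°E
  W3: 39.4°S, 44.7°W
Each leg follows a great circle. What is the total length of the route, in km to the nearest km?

Leg W1→W2: central angle 1.5824 rad, distance 10093.0 km.
Leg W2→W3: central angle 1.2922 rad, distance 8241.6 km.
Total: 10093.0 + 8241.6 ≈ 18335 km.

18335 km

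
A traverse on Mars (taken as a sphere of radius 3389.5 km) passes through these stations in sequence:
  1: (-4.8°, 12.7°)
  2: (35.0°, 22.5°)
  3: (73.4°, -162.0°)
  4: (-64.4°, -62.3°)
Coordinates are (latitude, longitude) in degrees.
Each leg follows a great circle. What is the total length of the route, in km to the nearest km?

Leg 1→2: central angle 0.7130 rad, distance 2416.9 km.
Leg 2→3: central angle 1.2489 rad, distance 4233.1 km.
Leg 3→4: central angle 2.6574 rad, distance 9007.2 km.
Total: 2416.9 + 4233.1 + 9007.2 ≈ 15657 km.

15657 km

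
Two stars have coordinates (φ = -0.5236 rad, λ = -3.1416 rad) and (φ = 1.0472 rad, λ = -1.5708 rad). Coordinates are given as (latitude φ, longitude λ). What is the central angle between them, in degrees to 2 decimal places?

115.66°

With latitudes φ₁ = -30.000°, φ₂ = 60.000° and longitude difference Δλ = 90.000°:
cos c = sin φ₁ sin φ₂ + cos φ₁ cos φ₂ cos Δλ = (-0.5000)(0.8660) + (0.8660)(0.5000)(-0.0000) = -0.43302,
so c = arccos(-0.43302) = 2.01863 rad.
So the angular separation is 115.66°.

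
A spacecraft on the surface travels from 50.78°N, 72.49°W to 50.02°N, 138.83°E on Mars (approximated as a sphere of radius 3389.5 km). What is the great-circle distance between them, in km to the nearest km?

In radians: φ₁ = 0.8863, φ₂ = 0.8730, Δλ = -148.680° = -2.5950 rad.
cos c = sin φ₁ sin φ₂ + cos φ₁ cos φ₂ cos Δλ = (0.7747)(0.7663) + (0.6323)(0.6425)(-0.8543) = 0.24658,
so c = arccos(0.24658) = 1.32164 rad.
Distance = R·c = 3389.5 × 1.3216 ≈ 4480 km.

4480 km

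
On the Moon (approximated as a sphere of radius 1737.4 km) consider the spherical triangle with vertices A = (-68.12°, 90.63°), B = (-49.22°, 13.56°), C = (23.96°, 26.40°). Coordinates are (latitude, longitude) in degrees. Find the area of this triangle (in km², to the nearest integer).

1481981 km²

Side lengths (central angles): a = 1.2928, b = 1.8016, c = 0.7119 rad; semiperimeter s = 1.9031.
By l'Huilier's theorem, tan(E/4) = √[tan(s/2) tan((s−a)/2) tan((s−b)/2) tan((s−c)/2)], giving spherical excess E = 0.4910 rad.
Area = E·R² = 0.4910 × (1737.4)² ≈ 1481981 km².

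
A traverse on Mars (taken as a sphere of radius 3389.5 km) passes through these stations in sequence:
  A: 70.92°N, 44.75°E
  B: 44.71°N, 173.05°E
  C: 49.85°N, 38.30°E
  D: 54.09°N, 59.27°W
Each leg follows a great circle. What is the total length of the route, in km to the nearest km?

11328 km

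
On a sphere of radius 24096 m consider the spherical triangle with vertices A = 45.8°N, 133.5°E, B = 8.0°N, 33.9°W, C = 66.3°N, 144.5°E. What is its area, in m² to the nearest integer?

145968888 m²

Side lengths (central angles): a = 1.8447, b = 0.3722, c = 2.1822 rad; semiperimeter s = 2.1995.
By l'Huilier's theorem, tan(E/4) = √[tan(s/2) tan((s−a)/2) tan((s−b)/2) tan((s−c)/2)], giving spherical excess E = 0.2514 rad.
Area = E·R² = 0.2514 × (24096)² ≈ 145968888 m².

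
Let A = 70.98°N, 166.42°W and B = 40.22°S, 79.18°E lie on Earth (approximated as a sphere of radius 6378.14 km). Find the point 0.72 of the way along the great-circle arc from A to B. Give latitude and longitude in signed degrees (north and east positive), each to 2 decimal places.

-4.82°, 94.33°

Central angle δ = 2.3649 rad. Interpolating on the sphere with fraction f = 0.72:
P = [sin((1−f)δ)·A + sin(fδ)·B] / sin δ = 0.8772·A + 1.4144·B in Cartesian coordinates,
giving P = (-0.0752, 0.9936, -0.0839), i.e. latitude -4.82°, longitude 94.33°.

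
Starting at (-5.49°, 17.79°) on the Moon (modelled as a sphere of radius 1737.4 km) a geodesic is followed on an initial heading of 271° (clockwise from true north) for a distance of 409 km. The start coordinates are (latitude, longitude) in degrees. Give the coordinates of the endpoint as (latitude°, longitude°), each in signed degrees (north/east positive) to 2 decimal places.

Angular distance δ = d/R = 409/1737.4 = 0.23541 rad; initial bearing θ = 4.7298 rad.
sin φ₂ = sin φ₁ cos δ + cos φ₁ sin δ cos θ = (-0.0957)(0.9724) + (0.9954)(0.2332)(0.0175) = -0.0890, so φ₂ = -5.11°.
Δλ = atan2(sin θ sin δ cos φ₁, cos δ − sin φ₁ sin φ₂) = atan2(-0.2321, 0.9639) = -13.541°.
λ₂ = 17.790° − 13.541° = 4.25°.

-5.11°, 4.25°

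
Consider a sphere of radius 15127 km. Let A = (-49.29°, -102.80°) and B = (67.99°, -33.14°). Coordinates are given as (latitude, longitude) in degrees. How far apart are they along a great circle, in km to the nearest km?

33835 km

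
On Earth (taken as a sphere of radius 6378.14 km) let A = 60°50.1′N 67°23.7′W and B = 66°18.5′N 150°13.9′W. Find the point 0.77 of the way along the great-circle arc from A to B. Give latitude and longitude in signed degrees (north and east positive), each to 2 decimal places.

69.37°, -130.69°

Central angle δ = 0.6023 rad. Interpolating on the sphere with fraction f = 0.77:
P = [sin((1−f)δ)·A + sin(fδ)·B] / sin δ = 0.2437·A + 0.7896·B in Cartesian coordinates,
giving P = (-0.2297, -0.2672, 0.9359), i.e. latitude 69.37°, longitude -130.69°.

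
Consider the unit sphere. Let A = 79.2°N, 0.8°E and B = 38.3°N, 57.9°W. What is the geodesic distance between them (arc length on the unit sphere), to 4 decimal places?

In radians: φ₁ = 1.3823, φ₂ = 0.6685, Δλ = -58.700° = -1.0245 rad.
cos c = sin φ₁ sin φ₂ + cos φ₁ cos φ₂ cos Δλ = (0.9823)(0.6198) + (0.1874)(0.7848)(0.5195) = 0.68520,
so c = arccos(0.68520) = 0.81592 rad.
On the unit sphere the arc length equals the central angle: 0.8159.

0.8159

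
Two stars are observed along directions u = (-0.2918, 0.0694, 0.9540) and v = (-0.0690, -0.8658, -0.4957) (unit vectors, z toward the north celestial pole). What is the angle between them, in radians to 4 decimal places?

2.1092 rad

u·v = -0.5129; |u| = 1.0000, |v| = 1.0000.
cos θ = (u·v)/(|u||v|) = -0.5128, so θ = 2.1092 rad.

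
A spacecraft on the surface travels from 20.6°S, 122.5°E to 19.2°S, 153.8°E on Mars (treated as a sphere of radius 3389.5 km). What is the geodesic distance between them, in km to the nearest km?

1740 km

Let φ₁ = -0.3595 rad, φ₂ = -0.3351 rad, and Δλ = 0.5463 rad.
cos c = sin φ₁ sin φ₂ + cos φ₁ cos φ₂ cos Δλ = (-0.3518)(-0.3289) + (0.9361)(0.9444)(0.8545) = 0.87104,
so c = arccos(0.87104) = 0.51347 rad.
Distance = R·c = 3389.5 × 0.5135 ≈ 1740 km.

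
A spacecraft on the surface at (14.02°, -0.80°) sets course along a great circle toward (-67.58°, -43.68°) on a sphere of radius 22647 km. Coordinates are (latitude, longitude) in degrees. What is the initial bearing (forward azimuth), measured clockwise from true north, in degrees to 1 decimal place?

With φ₁ = 0.2447, φ₂ = -1.1795, Δλ = -0.7484 rad, the forward-azimuth formula gives
θ = atan2( sin Δλ cos φ₂ , cos φ₁ sin φ₂ − sin φ₁ cos φ₂ cos Δλ ) = atan2(-0.2595, -0.9646) = -164.94°.
Adding 360° brings this into [0°, 360°): 195.1°.

195.1°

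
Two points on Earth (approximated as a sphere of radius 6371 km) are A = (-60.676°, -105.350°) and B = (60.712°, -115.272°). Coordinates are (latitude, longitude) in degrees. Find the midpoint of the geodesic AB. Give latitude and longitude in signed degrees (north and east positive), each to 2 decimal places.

The central angle between A and B is δ = 2.1228 rad.
With f = 0.5, the slerp weights are sin((1−f)δ)/sin δ = 1.0253 and sin(fδ)/sin δ = 1.0253.
Weighted sum of the unit vectors: (1.0253)·(-0.1296,-0.4723,-0.8719) + (1.0253)·(-0.2088,-0.4424,0.8722) = (-0.3471, -0.9378, 0.0003).
Converting back: φ = atan2(z, √(x²+y²)) = 0.02°, λ = atan2(y, x) = -110.31°.

0.02°, -110.31°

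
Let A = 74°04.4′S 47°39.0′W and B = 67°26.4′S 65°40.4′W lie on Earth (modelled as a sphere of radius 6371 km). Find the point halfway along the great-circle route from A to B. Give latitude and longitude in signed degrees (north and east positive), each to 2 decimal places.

-70.97°, -58.17°

The central angle between A and B is δ = 0.1542 rad.
With f = 0.5, the slerp weights are sin((1−f)δ)/sin δ = 0.5015 and sin(fδ)/sin δ = 0.5015.
Weighted sum of the unit vectors: (0.5015)·(0.1849,-0.2028,-0.9616) + (0.5015)·(0.1580,-0.3496,-0.9235) = (0.1720, -0.2770, -0.9454).
Converting back: φ = atan2(z, √(x²+y²)) = -70.97°, λ = atan2(y, x) = -58.17°.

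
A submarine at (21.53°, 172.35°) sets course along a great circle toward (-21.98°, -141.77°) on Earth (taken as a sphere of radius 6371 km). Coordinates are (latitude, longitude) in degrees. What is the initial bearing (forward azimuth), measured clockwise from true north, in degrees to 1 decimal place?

131.3°

With φ₁ = 0.3758, φ₂ = -0.3836, Δλ = 0.8008 rad, the forward-azimuth formula gives
θ = atan2( sin Δλ cos φ₂ , cos φ₁ sin φ₂ − sin φ₁ cos φ₂ cos Δλ ) = atan2(0.6657, -0.5851) = 131.31°.
So the initial bearing is 131.3°.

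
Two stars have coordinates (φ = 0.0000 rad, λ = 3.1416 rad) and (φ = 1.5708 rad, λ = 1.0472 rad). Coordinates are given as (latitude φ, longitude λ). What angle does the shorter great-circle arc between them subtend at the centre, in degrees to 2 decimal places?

Let φ₁ = 0.0000 rad, φ₂ = 1.5708 rad, and Δλ = -2.0944 rad.
Haversine: a = sin²(Δφ/2) + cos φ₁ cos φ₂ sin²(Δλ/2) = 0.5000 + (1.0000)(-0.0000)(0.7500) = 0.50000.
Central angle c = 2·arcsin(√a) = 1.57079 rad.
So the angular separation is 90.00°.

90.00°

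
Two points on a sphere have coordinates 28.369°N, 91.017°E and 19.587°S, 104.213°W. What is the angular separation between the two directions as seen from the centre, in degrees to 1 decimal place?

163.6°

With latitudes φ₁ = 28.369°, φ₂ = -19.587° and longitude difference Δλ = 164.770°:
cos c = sin φ₁ sin φ₂ + cos φ₁ cos φ₂ cos Δλ = (0.4751)(-0.3352) + (0.8799)(0.9421)(-0.9649) = -0.95916,
so c = arccos(-0.95916) = 2.85482 rad.
So the angular separation is 163.6°.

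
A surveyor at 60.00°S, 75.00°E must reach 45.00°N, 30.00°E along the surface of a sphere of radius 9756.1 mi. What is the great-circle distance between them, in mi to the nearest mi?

In radians: φ₁ = -1.0472, φ₂ = 0.7854, Δλ = -45.000° = -0.7854 rad.
cos c = sin φ₁ sin φ₂ + cos φ₁ cos φ₂ cos Δλ = (-0.8660)(0.7071) + (0.5000)(0.7071)(0.7071) = -0.36237,
so c = arccos(-0.36237) = 1.94161 rad.
Distance = R·c = 9756.1 × 1.9416 ≈ 18943 mi.

18943 mi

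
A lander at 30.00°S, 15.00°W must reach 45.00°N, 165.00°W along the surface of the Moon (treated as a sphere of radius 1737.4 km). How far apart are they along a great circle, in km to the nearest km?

4613 km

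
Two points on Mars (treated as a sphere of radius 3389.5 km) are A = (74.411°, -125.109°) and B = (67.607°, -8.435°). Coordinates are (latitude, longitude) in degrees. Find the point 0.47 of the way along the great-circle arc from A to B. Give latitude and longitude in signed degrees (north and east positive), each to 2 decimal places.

79.70°, -56.16°

The central angle between A and B is δ = 0.5649 rad.
With f = 0.47, the slerp weights are sin((1−f)δ)/sin δ = 0.5510 and sin(fδ)/sin δ = 0.4902.
Weighted sum of the unit vectors: (0.5510)·(-0.1546,-0.2198,0.9632) + (0.4902)·(0.3768,-0.0559,0.9246) = (0.0996, -0.1485, 0.9839).
Converting back: φ = atan2(z, √(x²+y²)) = 79.70°, λ = atan2(y, x) = -56.16°.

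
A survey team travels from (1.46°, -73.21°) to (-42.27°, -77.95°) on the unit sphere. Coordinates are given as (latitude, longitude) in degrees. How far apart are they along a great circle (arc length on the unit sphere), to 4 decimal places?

With latitudes φ₁ = 1.460°, φ₂ = -42.270° and longitude difference Δλ = -4.740°:
Haversine: a = sin²(Δφ/2) + cos φ₁ cos φ₂ sin²(Δλ/2) = 0.1387 + (0.9997)(0.7400)(0.0017) = 0.13996.
Central angle c = 2·arcsin(√a) = 0.76689 rad.
On the unit sphere the arc length equals the central angle: 0.7669.

0.7669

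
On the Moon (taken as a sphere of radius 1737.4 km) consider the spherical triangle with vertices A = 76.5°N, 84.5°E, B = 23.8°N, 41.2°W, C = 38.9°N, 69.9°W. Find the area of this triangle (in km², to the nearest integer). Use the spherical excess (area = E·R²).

946334 km²

Side lengths (central angles): a = 0.4991, b = 1.1076, c = 1.2997 rad; semiperimeter s = 1.4533.
By l'Huilier's theorem, tan(E/4) = √[tan(s/2) tan((s−a)/2) tan((s−b)/2) tan((s−c)/2)], giving spherical excess E = 0.3135 rad.
Area = E·R² = 0.3135 × (1737.4)² ≈ 946334 km².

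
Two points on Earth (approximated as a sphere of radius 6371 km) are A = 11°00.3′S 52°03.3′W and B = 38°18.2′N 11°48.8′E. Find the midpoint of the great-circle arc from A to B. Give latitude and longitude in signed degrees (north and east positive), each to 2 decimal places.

15.93°, -24.09°

Central angle δ = 1.3480 rad. Interpolating on the sphere with fraction f = 0.5:
P = [sin((1−f)δ)·A + sin(fδ)·B] / sin δ = 0.6399·A + 0.6399·B in Cartesian coordinates,
giving P = (0.8778, -0.3926, 0.2745), i.e. latitude 15.93°, longitude -24.09°.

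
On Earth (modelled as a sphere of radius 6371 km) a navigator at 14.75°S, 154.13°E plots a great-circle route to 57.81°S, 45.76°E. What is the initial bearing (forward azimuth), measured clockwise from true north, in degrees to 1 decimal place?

210.4°

With φ₁ = -0.2574, φ₂ = -1.0090, Δλ = -1.8914 rad, the forward-azimuth formula gives
θ = atan2( sin Δλ cos φ₂ , cos φ₁ sin φ₂ − sin φ₁ cos φ₂ cos Δλ ) = atan2(-0.5056, -0.8611) = -149.58°.
Adding 360° brings this into [0°, 360°): 210.4°.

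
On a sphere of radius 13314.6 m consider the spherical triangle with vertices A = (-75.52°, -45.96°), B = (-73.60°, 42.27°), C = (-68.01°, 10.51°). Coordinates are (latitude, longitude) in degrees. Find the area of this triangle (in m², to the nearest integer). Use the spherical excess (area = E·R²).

5815923 m²

Side lengths (central angles): a = 0.2033, b = 0.3191, c = 0.3736 rad; semiperimeter s = 0.4480.
By l'Huilier's theorem, tan(E/4) = √[tan(s/2) tan((s−a)/2) tan((s−b)/2) tan((s−c)/2)], giving spherical excess E = 0.0328 rad.
Area = E·R² = 0.0328 × (13314.6)² ≈ 5815923 m².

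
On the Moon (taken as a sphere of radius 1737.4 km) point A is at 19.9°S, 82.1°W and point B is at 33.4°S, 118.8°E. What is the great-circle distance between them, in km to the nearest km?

3733 km

In radians: φ₁ = -0.3473, φ₂ = -0.5829, Δλ = -159.100° = -2.7768 rad.
cos c = sin φ₁ sin φ₂ + cos φ₁ cos φ₂ cos Δλ = (-0.3404)(-0.5505) + (0.9403)(0.8348)(-0.9342) = -0.54598,
so c = arccos(-0.54598) = 2.14835 rad.
Distance = R·c = 1737.4 × 2.1483 ≈ 3733 km.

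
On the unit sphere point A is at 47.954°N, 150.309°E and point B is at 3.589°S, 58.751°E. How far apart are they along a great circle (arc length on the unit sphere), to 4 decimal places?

1.6355

With latitudes φ₁ = 47.954°, φ₂ = -3.589° and longitude difference Δλ = -91.558°:
cos c = sin φ₁ sin φ₂ + cos φ₁ cos φ₂ cos Δλ = (0.7426)(-0.0626) + (0.6697)(0.9980)(-0.0272) = -0.06466,
so c = arccos(-0.06466) = 1.63550 rad.
On the unit sphere the arc length equals the central angle: 1.6355.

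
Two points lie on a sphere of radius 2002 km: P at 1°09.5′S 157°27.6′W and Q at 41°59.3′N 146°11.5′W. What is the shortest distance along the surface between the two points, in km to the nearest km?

In radians: φ₁ = -0.0202, φ₂ = 0.7328, Δλ = 11.268° = 0.1967 rad.
cos c = sin φ₁ sin φ₂ + cos φ₁ cos φ₂ cos Δλ = (-0.0202)(0.6690) + (0.9998)(0.7433)(0.9807) = 0.71528,
so c = arccos(0.71528) = 0.77377 rad.
Distance = R·c = 2002 × 0.7738 ≈ 1549 km.

1549 km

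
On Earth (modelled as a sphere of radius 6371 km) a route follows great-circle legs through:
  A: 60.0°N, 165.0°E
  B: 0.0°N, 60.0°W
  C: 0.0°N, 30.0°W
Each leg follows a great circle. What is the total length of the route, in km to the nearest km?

Leg A→B: central angle 1.9322 rad, distance 12309.8 km.
Leg B→C: central angle 0.5236 rad, distance 3335.8 km.
Total: 12309.8 + 3335.8 ≈ 15646 km.

15646 km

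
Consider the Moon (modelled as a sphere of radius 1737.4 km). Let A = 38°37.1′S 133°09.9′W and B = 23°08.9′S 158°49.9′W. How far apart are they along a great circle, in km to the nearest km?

812 km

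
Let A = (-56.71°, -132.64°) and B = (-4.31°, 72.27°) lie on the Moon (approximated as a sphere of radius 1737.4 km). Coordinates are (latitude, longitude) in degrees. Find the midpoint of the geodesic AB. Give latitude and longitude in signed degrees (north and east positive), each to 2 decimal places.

-58.87°, 97.11°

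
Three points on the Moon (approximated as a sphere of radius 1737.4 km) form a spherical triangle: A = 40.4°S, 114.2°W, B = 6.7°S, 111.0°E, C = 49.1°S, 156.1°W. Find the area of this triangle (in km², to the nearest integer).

Side lengths (central angles): a = 1.5155, b = 0.5336, c = 2.0458 rad; semiperimeter s = 2.0474.
By l'Huilier's theorem, tan(E/4) = √[tan(s/2) tan((s−a)/2) tan((s−b)/2) tan((s−c)/2)], giving spherical excess E = 0.0741 rad.
Area = E·R² = 0.0741 × (1737.4)² ≈ 223822 km².

223822 km²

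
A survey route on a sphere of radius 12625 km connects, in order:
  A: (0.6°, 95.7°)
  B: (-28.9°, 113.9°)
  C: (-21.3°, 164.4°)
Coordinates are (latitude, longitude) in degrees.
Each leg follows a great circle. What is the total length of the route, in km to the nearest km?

17688 km

Leg A→B: central angle 0.5978 rad, distance 7547.6 km.
Leg B→C: central angle 0.8032 rad, distance 10140.9 km.
Total: 7547.6 + 10140.9 ≈ 17688 km.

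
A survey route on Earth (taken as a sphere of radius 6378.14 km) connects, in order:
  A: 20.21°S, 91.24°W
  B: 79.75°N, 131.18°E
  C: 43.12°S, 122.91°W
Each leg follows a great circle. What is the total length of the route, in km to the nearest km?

28129 km

Leg A→B: central angle 2.0524 rad, distance 13090.6 km.
Leg B→C: central angle 2.3578 rad, distance 15038.2 km.
Total: 13090.6 + 15038.2 ≈ 28129 km.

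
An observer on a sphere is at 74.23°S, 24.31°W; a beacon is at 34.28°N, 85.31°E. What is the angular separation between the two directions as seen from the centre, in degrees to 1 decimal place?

Let φ₁ = -1.2956 rad, φ₂ = 0.5983 rad, and Δλ = 1.9132 rad.
Haversine: a = sin²(Δφ/2) + cos φ₁ cos φ₂ sin²(Δλ/2) = 0.6587 + (0.2718)(0.8263)(0.6679) = 0.80872.
Central angle c = 2·arcsin(√a) = 2.23628 rad.
So the angular separation is 128.1°.

128.1°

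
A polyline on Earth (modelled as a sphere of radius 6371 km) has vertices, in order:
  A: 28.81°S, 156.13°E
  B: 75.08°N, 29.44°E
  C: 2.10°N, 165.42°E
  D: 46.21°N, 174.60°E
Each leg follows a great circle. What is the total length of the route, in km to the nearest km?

Leg A→B: central angle 2.2149 rad, distance 14110.9 km.
Leg B→C: central angle 1.7210 rad, distance 10964.3 km.
Leg C→D: central angle 0.7825 rad, distance 4985.4 km.
Total: 14110.9 + 10964.3 + 4985.4 ≈ 30061 km.

30061 km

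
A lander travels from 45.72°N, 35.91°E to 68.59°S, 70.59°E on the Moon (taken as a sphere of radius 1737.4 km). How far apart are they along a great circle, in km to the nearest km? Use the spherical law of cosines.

With latitudes φ₁ = 45.720°, φ₂ = -68.590° and longitude difference Δλ = 34.680°:
cos c = sin φ₁ sin φ₂ + cos φ₁ cos φ₂ cos Δλ = (0.7159)(-0.9310) + (0.6982)(0.3650)(0.8223) = -0.45695,
so c = arccos(-0.45695) = 2.04536 rad.
Distance = R·c = 1737.4 × 2.0454 ≈ 3554 km.

3554 km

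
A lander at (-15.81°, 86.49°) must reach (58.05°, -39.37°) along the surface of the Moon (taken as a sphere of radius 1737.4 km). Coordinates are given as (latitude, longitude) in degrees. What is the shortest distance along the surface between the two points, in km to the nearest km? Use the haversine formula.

3698 km

Let φ₁ = -0.2759 rad, φ₂ = 1.0132 rad, and Δλ = -2.1967 rad.
Haversine: a = sin²(Δφ/2) + cos φ₁ cos φ₂ sin²(Δλ/2) = 0.3610 + (0.9622)(0.5292)(0.7929) = 0.76472.
Central angle c = 2·arcsin(√a) = 2.12874 rad.
Distance = R·c = 1737.4 × 2.1287 ≈ 3698 km.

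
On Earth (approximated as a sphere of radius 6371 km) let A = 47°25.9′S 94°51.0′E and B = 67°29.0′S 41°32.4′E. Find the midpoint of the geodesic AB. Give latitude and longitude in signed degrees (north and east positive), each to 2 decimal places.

-60.07°, 76.11°

Central angle δ = 0.5825 rad. Interpolating on the sphere with fraction f = 0.5:
P = [sin((1−f)δ)·A + sin(fδ)·B] / sin δ = 0.5220·A + 0.5220·B in Cartesian coordinates,
giving P = (0.1198, 0.4844, -0.8666), i.e. latitude -60.07°, longitude 76.11°.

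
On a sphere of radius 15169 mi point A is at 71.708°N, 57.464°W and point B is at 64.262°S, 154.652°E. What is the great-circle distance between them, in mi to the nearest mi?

Let φ₁ = 1.2515 rad, φ₂ = -1.1216 rad, and Δλ = -2.5811 rad.
Haversine: a = sin²(Δφ/2) + cos φ₁ cos φ₂ sin²(Δλ/2) = 0.8595 + (0.3139)(0.4343)(0.9235) = 0.98536.
Central angle c = 2·arcsin(√a) = 2.89897 rad.
Distance = R·c = 15169 × 2.8990 ≈ 43974 mi.

43974 mi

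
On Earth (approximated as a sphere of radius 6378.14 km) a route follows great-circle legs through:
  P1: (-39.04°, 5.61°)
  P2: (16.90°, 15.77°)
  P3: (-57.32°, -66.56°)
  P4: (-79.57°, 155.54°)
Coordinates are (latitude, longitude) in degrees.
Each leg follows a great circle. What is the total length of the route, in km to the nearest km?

22021 km

Leg P1→P2: central angle 0.9903 rad, distance 6316.5 km.
Leg P2→P3: central angle 1.7474 rad, distance 11145.4 km.
Leg P3→P4: central angle 0.7147 rad, distance 4558.7 km.
Total: 6316.5 + 11145.4 + 4558.7 ≈ 22021 km.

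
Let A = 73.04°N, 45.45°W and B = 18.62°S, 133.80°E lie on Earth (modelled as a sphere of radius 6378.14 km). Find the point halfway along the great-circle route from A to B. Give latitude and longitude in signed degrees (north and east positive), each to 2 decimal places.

The central angle between A and B is δ = 2.1918 rad.
With f = 0.5, the slerp weights are sin((1−f)δ)/sin δ = 1.0935 and sin(fδ)/sin δ = 1.0935.
Weighted sum of the unit vectors: (1.0935)·(0.2046,-0.2079,0.9565) + (1.0935)·(-0.6559,0.6840,-0.3193) = (-0.4934, 0.5206, 0.6968).
Converting back: φ = atan2(z, √(x²+y²)) = 44.17°, λ = atan2(y, x) = 133.47°.

44.17°, 133.47°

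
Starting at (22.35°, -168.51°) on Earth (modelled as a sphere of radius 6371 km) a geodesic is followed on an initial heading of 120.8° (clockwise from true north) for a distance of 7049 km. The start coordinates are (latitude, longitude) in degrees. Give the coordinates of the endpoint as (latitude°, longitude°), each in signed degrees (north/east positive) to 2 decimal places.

-14.66°, -115.96°

Angular distance δ = d/R = 7049/6371 = 1.10642 rad; initial bearing θ = 2.1084 rad.
sin φ₂ = sin φ₁ cos δ + cos φ₁ sin δ cos θ = (0.3803)(0.4479) + (0.9249)(0.8941)(-0.5120) = -0.2531, so φ₂ = -14.66°.
Δλ = atan2(sin θ sin δ cos φ₁, cos δ − sin φ₁ sin φ₂) = atan2(0.7103, 0.5441) = 52.547°.
λ₂ = -168.510° + 52.547° = -115.96°.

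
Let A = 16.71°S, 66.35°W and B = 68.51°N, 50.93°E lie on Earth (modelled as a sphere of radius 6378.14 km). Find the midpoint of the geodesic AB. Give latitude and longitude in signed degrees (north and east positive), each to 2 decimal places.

36.96°, -43.95°

Central angle δ = 2.0135 rad. Interpolating on the sphere with fraction f = 0.5:
P = [sin((1−f)δ)·A + sin(fδ)·B] / sin δ = 0.9352·A + 0.9352·B in Cartesian coordinates,
giving P = (0.5753, -0.5545, 0.6013), i.e. latitude 36.96°, longitude -43.95°.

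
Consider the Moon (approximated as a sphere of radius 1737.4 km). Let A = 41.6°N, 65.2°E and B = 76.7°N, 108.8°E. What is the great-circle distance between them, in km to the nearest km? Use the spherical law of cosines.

In radians: φ₁ = 0.7261, φ₂ = 1.3387, Δλ = 43.600° = 0.7610 rad.
cos c = sin φ₁ sin φ₂ + cos φ₁ cos φ₂ cos Δλ = (0.6639)(0.9732) + (0.7478)(0.2300)(0.7242) = 0.77070,
so c = arccos(0.77070) = 0.69086 rad.
Distance = R·c = 1737.4 × 0.6909 ≈ 1200 km.

1200 km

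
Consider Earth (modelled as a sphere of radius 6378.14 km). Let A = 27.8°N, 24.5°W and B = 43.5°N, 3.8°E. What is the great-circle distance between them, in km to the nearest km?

3075 km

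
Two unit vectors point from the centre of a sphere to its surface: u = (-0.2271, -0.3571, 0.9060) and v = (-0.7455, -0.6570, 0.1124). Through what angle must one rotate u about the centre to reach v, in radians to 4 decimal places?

u·v = 0.5058; |u| = 1.0000, |v| = 1.0000.
cos θ = (u·v)/(|u||v|) = 0.5058, so θ = 1.0405 rad.

1.0405 rad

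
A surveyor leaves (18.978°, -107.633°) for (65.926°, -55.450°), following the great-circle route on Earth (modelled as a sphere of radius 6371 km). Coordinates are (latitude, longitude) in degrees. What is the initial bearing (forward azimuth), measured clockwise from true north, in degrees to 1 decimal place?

Δλ = 52.183° = 0.9108 rad.
y = sin Δλ · cos φ₂ = (0.7900)(0.4079) = 0.3222
x = cos φ₁ sin φ₂ − sin φ₁ cos φ₂ cos Δλ = (0.9456)(0.9130) − (0.3252)(0.4079)(0.6131) = 0.7821
θ = atan2(y, x) = 22.39°, so the bearing is 22.4°.

22.4°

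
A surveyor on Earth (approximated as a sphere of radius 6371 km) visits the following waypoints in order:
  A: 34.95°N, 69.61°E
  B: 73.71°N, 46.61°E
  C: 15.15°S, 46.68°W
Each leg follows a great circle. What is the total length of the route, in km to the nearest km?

16218 km

Leg A→B: central angle 0.7052 rad, distance 4492.7 km.
Leg B→C: central angle 1.8404 rad, distance 11725.5 km.
Total: 4492.7 + 11725.5 ≈ 16218 km.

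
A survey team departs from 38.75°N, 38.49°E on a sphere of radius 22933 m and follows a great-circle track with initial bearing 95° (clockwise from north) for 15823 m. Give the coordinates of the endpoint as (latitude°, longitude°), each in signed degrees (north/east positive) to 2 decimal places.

26.07°, 83.39°

Angular distance δ = d/R = 15823/22933 = 0.68997 rad; initial bearing θ = 1.6581 rad.
sin φ₂ = sin φ₁ cos δ + cos φ₁ sin δ cos θ = (0.6259)(0.7713) + (0.7799)(0.6365)(-0.0872) = 0.4395, so φ₂ = 26.07°.
Δλ = atan2(sin θ sin δ cos φ₁, cos δ − sin φ₁ sin φ₂) = atan2(0.4945, 0.4962) = 44.904°.
λ₂ = 38.490° + 44.904° = 83.39°.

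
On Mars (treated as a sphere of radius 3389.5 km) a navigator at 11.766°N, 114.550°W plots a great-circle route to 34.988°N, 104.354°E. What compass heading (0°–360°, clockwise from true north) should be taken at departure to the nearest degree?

323°

With φ₁ = 0.2054, φ₂ = 0.6107, Δλ = -2.4626 rad, the forward-azimuth formula gives
θ = atan2( sin Δλ cos φ₂ , cos φ₁ sin φ₂ − sin φ₁ cos φ₂ cos Δλ ) = atan2(-0.5145, 0.6914) = -36.66°.
Adding 360° brings this into [0°, 360°): 323°.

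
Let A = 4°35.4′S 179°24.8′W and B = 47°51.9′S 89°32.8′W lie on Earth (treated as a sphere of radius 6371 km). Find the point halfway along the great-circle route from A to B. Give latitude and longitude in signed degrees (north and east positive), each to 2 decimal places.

Central angle δ = 1.5099 rad. Interpolating on the sphere with fraction f = 0.5:
P = [sin((1−f)δ)·A + sin(fδ)·B] / sin δ = 0.6865·A + 0.6865·B in Cartesian coordinates,
giving P = (-0.6806, -0.4676, -0.5640), i.e. latitude -34.34°, longitude -145.51°.

-34.34°, -145.51°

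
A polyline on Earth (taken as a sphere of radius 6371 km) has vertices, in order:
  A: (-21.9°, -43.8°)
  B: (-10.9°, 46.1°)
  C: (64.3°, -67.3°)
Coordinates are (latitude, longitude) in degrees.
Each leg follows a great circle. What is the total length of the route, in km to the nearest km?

21762 km

Leg A→B: central angle 1.4986 rad, distance 9547.7 km.
Leg B→C: central angle 1.9172 rad, distance 12214.4 km.
Total: 9547.7 + 12214.4 ≈ 21762 km.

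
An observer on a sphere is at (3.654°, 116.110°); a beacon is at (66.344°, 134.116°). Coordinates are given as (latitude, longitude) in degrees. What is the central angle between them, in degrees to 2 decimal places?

63.95°

Let φ₁ = 0.0638 rad, φ₂ = 1.1579 rad, and Δλ = 0.3143 rad.
cos c = sin φ₁ sin φ₂ + cos φ₁ cos φ₂ cos Δλ = (0.0637)(0.9160) + (0.9980)(0.4012)(0.9510) = 0.43919,
so c = arccos(0.43919) = 1.11610 rad.
So the angular separation is 63.95°.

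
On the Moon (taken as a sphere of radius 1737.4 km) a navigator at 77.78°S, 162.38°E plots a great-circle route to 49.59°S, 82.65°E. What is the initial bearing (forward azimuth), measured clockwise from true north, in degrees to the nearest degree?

With φ₁ = -1.3575, φ₂ = -0.8655, Δλ = -1.3916 rad, the forward-azimuth formula gives
θ = atan2( sin Δλ cos φ₂ , cos φ₁ sin φ₂ − sin φ₁ cos φ₂ cos Δλ ) = atan2(-0.6379, -0.0482) = -94.32°.
Adding 360° brings this into [0°, 360°): 266°.

266°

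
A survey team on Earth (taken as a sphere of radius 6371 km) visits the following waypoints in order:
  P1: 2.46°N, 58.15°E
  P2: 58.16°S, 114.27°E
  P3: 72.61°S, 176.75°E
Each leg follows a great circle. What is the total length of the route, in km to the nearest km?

Leg P1→P2: central angle 1.3105 rad, distance 8349.3 km.
Leg P2→P3: central angle 0.4874 rad, distance 3105.3 km.
Total: 8349.3 + 3105.3 ≈ 11455 km.

11455 km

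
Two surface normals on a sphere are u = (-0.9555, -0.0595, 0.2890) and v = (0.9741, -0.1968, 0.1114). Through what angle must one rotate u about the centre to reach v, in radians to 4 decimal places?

2.6612 rad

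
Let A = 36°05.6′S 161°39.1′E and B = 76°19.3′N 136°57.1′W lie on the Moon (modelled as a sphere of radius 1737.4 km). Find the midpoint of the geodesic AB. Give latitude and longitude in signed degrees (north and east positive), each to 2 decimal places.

22.05°, 174.35°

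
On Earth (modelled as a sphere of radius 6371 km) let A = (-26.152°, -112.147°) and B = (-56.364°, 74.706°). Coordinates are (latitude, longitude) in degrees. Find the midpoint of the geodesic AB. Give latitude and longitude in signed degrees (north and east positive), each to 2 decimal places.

-74.47°, -122.91°

Central angle δ = 1.6978 rad. Interpolating on the sphere with fraction f = 0.5:
P = [sin((1−f)δ)·A + sin(fδ)·B] / sin δ = 0.7567·A + 0.7567·B in Cartesian coordinates,
giving P = (-0.1455, -0.2248, -0.9635), i.e. latitude -74.47°, longitude -122.91°.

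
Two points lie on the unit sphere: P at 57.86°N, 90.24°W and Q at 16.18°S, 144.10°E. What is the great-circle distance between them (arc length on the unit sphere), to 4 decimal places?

With latitudes φ₁ = 57.860°, φ₂ = -16.180° and longitude difference Δλ = -125.660°:
cos c = sin φ₁ sin φ₂ + cos φ₁ cos φ₂ cos Δλ = (0.8468)(-0.2787) + (0.5320)(0.9604)(-0.5830) = -0.53380,
so c = arccos(-0.53380) = 2.13389 rad.
On the unit sphere the arc length equals the central angle: 2.1339.

2.1339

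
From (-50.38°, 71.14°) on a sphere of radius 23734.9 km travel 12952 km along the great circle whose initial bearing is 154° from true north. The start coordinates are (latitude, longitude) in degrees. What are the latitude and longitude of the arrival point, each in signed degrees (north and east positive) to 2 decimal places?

-72.92°, 121.91°

Angular distance δ = d/R = 12952/23734.9 = 0.54569 rad; initial bearing θ = 2.6878 rad.
sin φ₂ = sin φ₁ cos δ + cos φ₁ sin δ cos θ = (-0.7703)(0.8548) + (0.6377)(0.5190)(-0.8988) = -0.9559, so φ₂ = -72.92°.
Δλ = atan2(sin θ sin δ cos φ₁, cos δ − sin φ₁ sin φ₂) = atan2(0.1451, 0.1185) = 50.771°.
λ₂ = 71.140° + 50.771° = 121.91°.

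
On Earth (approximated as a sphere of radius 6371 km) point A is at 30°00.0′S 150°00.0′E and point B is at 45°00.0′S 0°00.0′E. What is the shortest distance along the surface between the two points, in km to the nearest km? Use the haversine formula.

In radians: φ₁ = -0.5236, φ₂ = -0.7854, Δλ = -150.000° = -2.6180 rad.
Haversine: a = sin²(Δφ/2) + cos φ₁ cos φ₂ sin²(Δλ/2) = 0.0170 + (0.8660)(0.7071)(0.9330) = 0.58839.
Central angle c = 2·arcsin(√a) = 1.74851 rad.
Distance = R·c = 6371 × 1.7485 ≈ 11140 km.

11140 km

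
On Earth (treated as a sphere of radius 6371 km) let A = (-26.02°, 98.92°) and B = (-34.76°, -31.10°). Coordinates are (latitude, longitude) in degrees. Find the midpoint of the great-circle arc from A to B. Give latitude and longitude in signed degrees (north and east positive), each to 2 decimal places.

-54.11°, 39.40°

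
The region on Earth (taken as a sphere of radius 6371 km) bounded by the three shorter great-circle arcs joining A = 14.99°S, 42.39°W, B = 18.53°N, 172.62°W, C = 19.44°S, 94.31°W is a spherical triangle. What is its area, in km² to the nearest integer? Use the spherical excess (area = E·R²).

Side lengths (central angles): a = 1.4953, b = 0.8660, c = 2.3100 rad; semiperimeter s = 2.3357.
By l'Huilier's theorem, tan(E/4) = √[tan(s/2) tan((s−a)/2) tan((s−b)/2) tan((s−c)/2)], giving spherical excess E = 0.4390 rad.
Area = E·R² = 0.4390 × (6371)² ≈ 17817352 km².

17817352 km²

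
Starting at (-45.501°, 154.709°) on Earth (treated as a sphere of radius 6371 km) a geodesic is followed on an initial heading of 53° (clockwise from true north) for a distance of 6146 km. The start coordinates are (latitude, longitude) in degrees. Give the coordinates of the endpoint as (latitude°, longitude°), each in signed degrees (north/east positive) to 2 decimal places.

Angular distance δ = d/R = 6146/6371 = 0.96468 rad; initial bearing θ = 0.9250 rad.
sin φ₂ = sin φ₁ cos δ + cos φ₁ sin δ cos θ = (-0.7133)(0.5697) + (0.7009)(0.8219)(0.6018) = -0.0597, so φ₂ = -3.42°.
Δλ = atan2(sin θ sin δ cos φ₁, cos δ − sin φ₁ sin φ₂) = atan2(0.4601, 0.5271) = 41.113°.
λ₂ = 154.709° + 41.113° = 195.82° → -164.18° after wrapping to (−180°, 180°].

-3.42°, -164.18°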